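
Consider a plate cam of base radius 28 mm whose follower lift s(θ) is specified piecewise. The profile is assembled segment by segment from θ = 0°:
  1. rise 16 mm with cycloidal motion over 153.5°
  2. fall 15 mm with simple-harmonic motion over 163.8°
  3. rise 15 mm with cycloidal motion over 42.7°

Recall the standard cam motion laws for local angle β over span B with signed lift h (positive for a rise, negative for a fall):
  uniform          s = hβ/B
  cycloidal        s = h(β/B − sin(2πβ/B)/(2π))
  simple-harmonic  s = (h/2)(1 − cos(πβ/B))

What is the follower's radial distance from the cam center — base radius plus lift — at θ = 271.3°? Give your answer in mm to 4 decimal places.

seg 1 [0°–153.5°] cycloidal, h=16: full span → s += 16 → s = 16.0000
seg 2 [153.5°–317.3°] simple-harmonic, h=-15: θ=271.3° here. β=117.8, B=163.8. -15/2·(1 − cos(π·0.7192)) = -12.2656 → s = 3.7344
radial distance = base radius + s = 28 + 3.7344 = 31.7344

31.7344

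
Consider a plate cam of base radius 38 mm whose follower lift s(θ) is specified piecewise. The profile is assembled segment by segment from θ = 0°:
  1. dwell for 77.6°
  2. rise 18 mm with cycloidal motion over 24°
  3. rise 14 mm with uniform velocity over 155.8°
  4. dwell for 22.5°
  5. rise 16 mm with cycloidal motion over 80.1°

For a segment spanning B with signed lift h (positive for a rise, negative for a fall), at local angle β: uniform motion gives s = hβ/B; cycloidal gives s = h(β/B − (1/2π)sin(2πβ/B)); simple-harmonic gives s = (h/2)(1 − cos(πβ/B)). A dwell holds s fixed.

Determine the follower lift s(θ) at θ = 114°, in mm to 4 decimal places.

seg 1 [0°–77.6°] dwell: s stays 0.0000
seg 2 [77.6°–101.6°] cycloidal, h=18: full span → s += 18 → s = 18.0000
seg 3 [101.6°–257.4°] uniform, h=14: θ=114° here. β=12.4, B=155.8. 14·12.4/155.8 = 1.1142 → s = 19.1142

19.1142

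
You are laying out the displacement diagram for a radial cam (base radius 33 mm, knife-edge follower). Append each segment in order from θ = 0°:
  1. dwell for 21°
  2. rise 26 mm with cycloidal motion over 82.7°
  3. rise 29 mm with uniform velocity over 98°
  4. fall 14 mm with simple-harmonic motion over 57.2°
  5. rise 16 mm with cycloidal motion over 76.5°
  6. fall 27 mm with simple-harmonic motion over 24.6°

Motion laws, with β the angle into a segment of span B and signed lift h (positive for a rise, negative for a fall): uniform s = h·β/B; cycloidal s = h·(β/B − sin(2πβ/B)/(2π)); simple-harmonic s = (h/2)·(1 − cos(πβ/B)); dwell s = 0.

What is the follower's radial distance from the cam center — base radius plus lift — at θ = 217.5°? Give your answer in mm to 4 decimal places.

seg 1 [0°–21°] dwell: s stays 0.0000
seg 2 [21°–103.7°] cycloidal, h=26: full span → s += 26 → s = 26.0000
seg 3 [103.7°–201.7°] uniform, h=29: full span → s += 29 → s = 55.0000
seg 4 [201.7°–258.9°] simple-harmonic, h=-14: θ=217.5° here. β=15.8, B=57.2. -14/2·(1 − cos(π·0.2762)) = -2.4744 → s = 52.5256
radial distance = base radius + s = 33 + 52.5256 = 85.5256

85.5256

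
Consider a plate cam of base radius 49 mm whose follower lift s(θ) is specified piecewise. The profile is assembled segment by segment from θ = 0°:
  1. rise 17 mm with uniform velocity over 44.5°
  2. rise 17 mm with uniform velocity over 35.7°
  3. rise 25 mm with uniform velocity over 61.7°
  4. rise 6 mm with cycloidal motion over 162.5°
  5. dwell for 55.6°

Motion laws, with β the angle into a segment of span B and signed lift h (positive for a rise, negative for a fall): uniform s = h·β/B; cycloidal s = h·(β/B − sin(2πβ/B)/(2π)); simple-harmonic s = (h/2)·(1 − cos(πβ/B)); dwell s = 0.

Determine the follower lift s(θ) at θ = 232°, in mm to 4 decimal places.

seg 1 [0°–44.5°] uniform, h=17: full span → s += 17 → s = 17.0000
seg 2 [44.5°–80.2°] uniform, h=17: full span → s += 17 → s = 34.0000
seg 3 [80.2°–141.9°] uniform, h=25: full span → s += 25 → s = 59.0000
seg 4 [141.9°–304.4°] cycloidal, h=6: θ=232° here. β=90.1, B=162.5. 6·(0.5545 − sin(2π·0.5545)/(2π)) = 3.6472 → s = 62.6472

62.6472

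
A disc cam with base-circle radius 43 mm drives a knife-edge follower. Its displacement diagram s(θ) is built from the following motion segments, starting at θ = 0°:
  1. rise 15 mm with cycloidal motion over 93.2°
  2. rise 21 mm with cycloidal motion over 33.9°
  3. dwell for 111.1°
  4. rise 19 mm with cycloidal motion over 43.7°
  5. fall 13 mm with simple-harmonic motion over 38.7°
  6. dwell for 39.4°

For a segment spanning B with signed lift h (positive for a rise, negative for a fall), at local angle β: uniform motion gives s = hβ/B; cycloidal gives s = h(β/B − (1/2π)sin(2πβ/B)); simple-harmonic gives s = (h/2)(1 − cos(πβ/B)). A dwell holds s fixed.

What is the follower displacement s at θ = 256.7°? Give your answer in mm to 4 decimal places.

seg 1 [0°–93.2°] cycloidal, h=15: full span → s += 15 → s = 15.0000
seg 2 [93.2°–127.1°] cycloidal, h=21: full span → s += 21 → s = 36.0000
seg 3 [127.1°–238.2°] dwell: s stays 36.0000
seg 4 [238.2°–281.9°] cycloidal, h=19: θ=256.7° here. β=18.5, B=43.7. 19·(0.4233 − sin(2π·0.4233)/(2π)) = 6.6426 → s = 42.6426

42.6426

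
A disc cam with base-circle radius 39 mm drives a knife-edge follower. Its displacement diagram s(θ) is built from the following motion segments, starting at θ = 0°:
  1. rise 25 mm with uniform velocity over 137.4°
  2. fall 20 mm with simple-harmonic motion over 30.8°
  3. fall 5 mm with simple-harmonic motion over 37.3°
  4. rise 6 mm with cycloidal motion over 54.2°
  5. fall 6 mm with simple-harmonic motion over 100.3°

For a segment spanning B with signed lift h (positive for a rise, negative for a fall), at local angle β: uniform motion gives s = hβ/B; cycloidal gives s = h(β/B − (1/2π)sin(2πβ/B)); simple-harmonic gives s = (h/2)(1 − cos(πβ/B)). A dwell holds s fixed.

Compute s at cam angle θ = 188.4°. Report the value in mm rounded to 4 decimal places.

seg 1 [0°–137.4°] uniform, h=25: full span → s += 25 → s = 25.0000
seg 2 [137.4°–168.2°] simple-harmonic, h=-20: full span → s += -20 → s = 5.0000
seg 3 [168.2°–205.5°] simple-harmonic, h=-5: θ=188.4° here. β=20.2, B=37.3. -5/2·(1 − cos(π·0.5416)) = -2.8254 → s = 2.1746

2.1746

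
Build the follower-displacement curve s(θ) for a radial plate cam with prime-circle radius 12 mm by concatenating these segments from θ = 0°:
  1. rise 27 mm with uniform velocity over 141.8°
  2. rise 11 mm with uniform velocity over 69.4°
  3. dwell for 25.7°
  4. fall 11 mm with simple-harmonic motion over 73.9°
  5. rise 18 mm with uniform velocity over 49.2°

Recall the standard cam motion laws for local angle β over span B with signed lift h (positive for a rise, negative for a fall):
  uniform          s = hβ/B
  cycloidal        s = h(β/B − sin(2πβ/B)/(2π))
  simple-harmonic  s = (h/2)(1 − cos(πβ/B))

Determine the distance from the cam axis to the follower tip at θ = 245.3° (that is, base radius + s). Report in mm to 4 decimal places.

seg 1 [0°–141.8°] uniform, h=27: full span → s += 27 → s = 27.0000
seg 2 [141.8°–211.2°] uniform, h=11: full span → s += 11 → s = 38.0000
seg 3 [211.2°–236.9°] dwell: s stays 38.0000
seg 4 [236.9°–310.8°] simple-harmonic, h=-11: θ=245.3° here. β=8.4, B=73.9. -11/2·(1 − cos(π·0.1137)) = -0.3470 → s = 37.6530
radial distance = base radius + s = 12 + 37.6530 = 49.6530

49.6530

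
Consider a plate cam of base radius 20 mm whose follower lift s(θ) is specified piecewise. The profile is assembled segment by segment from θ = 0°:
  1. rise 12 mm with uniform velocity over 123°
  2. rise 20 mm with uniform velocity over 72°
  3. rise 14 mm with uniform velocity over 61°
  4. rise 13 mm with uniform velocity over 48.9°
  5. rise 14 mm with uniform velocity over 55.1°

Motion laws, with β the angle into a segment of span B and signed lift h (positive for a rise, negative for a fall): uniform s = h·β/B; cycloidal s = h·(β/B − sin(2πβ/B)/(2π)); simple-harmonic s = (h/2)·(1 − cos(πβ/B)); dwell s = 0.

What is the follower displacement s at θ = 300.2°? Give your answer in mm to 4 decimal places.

seg 1 [0°–123°] uniform, h=12: full span → s += 12 → s = 12.0000
seg 2 [123°–195°] uniform, h=20: full span → s += 20 → s = 32.0000
seg 3 [195°–256°] uniform, h=14: full span → s += 14 → s = 46.0000
seg 4 [256°–304.9°] uniform, h=13: θ=300.2° here. β=44.2, B=48.9. 13·44.2/48.9 = 11.7505 → s = 57.7505

57.7505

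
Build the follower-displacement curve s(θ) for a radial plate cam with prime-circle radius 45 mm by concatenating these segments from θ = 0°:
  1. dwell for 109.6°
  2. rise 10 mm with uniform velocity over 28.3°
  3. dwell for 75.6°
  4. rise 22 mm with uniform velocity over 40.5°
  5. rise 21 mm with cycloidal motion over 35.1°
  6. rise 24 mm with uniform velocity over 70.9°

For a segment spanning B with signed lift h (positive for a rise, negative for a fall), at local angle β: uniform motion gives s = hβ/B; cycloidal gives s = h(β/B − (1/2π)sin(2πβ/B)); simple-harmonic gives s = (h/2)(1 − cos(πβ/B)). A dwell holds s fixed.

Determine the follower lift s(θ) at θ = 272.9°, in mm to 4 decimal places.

seg 1 [0°–109.6°] dwell: s stays 0.0000
seg 2 [109.6°–137.9°] uniform, h=10: full span → s += 10 → s = 10.0000
seg 3 [137.9°–213.5°] dwell: s stays 10.0000
seg 4 [213.5°–254°] uniform, h=22: full span → s += 22 → s = 32.0000
seg 5 [254°–289.1°] cycloidal, h=21: θ=272.9° here. β=18.9, B=35.1. 21·(0.5385 − sin(2π·0.5385)/(2π)) = 12.1075 → s = 44.1075

44.1075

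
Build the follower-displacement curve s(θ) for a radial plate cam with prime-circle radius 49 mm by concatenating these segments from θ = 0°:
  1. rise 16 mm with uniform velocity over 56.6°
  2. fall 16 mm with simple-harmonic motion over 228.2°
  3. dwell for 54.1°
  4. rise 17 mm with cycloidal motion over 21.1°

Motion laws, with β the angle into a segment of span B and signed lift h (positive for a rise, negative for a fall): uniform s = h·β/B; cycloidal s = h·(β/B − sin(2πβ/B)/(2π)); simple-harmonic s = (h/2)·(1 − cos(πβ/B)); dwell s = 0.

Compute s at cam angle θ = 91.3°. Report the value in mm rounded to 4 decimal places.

seg 1 [0°–56.6°] uniform, h=16: full span → s += 16 → s = 16.0000
seg 2 [56.6°–284.8°] simple-harmonic, h=-16: θ=91.3° here. β=34.7, B=228.2. -16/2·(1 − cos(π·0.1521)) = -0.8956 → s = 15.1044

15.1044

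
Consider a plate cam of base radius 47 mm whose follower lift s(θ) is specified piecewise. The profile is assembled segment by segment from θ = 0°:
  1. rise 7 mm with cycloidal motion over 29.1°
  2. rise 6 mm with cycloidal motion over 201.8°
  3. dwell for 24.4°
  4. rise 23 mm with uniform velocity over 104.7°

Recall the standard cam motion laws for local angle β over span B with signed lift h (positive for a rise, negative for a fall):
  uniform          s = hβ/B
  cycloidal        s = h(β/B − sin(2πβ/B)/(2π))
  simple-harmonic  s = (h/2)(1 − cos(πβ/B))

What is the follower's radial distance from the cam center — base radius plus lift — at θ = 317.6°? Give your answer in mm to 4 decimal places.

seg 1 [0°–29.1°] cycloidal, h=7: full span → s += 7 → s = 7.0000
seg 2 [29.1°–230.9°] cycloidal, h=6: full span → s += 6 → s = 13.0000
seg 3 [230.9°–255.3°] dwell: s stays 13.0000
seg 4 [255.3°–360°] uniform, h=23: θ=317.6° here. β=62.3, B=104.7. 23·62.3/104.7 = 13.6858 → s = 26.6858
radial distance = base radius + s = 47 + 26.6858 = 73.6858

73.6858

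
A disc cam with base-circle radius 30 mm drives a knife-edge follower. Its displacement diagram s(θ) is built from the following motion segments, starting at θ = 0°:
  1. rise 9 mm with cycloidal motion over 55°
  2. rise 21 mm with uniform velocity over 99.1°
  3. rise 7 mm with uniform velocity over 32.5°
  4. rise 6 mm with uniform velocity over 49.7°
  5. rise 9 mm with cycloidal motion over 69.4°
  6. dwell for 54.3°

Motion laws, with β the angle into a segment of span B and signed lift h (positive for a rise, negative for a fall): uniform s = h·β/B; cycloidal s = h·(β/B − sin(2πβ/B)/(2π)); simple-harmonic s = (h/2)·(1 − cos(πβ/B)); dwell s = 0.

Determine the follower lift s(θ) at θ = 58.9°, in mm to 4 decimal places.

seg 1 [0°–55°] cycloidal, h=9: full span → s += 9 → s = 9.0000
seg 2 [55°–154.1°] uniform, h=21: θ=58.9° here. β=3.9, B=99.1. 21·3.9/99.1 = 0.8264 → s = 9.8264

9.8264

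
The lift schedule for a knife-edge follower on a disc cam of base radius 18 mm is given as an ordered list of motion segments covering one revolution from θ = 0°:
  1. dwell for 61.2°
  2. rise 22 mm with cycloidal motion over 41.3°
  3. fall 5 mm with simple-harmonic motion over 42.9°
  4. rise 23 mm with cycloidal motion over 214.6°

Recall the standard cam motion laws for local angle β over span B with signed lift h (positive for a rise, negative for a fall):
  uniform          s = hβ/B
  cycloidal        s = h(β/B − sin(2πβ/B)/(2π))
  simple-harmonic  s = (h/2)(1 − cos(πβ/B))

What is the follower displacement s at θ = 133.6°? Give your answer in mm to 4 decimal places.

seg 1 [0°–61.2°] dwell: s stays 0.0000
seg 2 [61.2°–102.5°] cycloidal, h=22: full span → s += 22 → s = 22.0000
seg 3 [102.5°–145.4°] simple-harmonic, h=-5: θ=133.6° here. β=31.1, B=42.9. -5/2·(1 − cos(π·0.7249)) = -4.1233 → s = 17.8767

17.8767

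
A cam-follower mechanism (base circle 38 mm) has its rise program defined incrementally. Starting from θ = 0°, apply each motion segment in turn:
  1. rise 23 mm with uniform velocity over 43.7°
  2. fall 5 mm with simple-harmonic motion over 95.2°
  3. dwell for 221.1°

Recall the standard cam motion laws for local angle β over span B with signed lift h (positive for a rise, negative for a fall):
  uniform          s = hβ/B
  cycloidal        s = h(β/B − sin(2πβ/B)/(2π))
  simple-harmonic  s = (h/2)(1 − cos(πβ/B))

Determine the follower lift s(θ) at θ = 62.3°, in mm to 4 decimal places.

seg 1 [0°–43.7°] uniform, h=23: full span → s += 23 → s = 23.0000
seg 2 [43.7°–138.9°] simple-harmonic, h=-5: θ=62.3° here. β=18.6, B=95.2. -5/2·(1 − cos(π·0.1954)) = -0.4563 → s = 22.5437

22.5437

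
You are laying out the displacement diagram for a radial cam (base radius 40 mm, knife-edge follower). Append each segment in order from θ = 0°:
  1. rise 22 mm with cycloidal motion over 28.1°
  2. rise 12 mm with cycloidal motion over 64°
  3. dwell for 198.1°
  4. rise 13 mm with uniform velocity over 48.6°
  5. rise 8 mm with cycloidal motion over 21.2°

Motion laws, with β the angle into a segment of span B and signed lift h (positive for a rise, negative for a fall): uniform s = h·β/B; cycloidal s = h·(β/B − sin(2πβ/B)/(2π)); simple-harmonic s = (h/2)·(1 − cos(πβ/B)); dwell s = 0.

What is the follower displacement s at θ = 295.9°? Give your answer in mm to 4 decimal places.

seg 1 [0°–28.1°] cycloidal, h=22: full span → s += 22 → s = 22.0000
seg 2 [28.1°–92.1°] cycloidal, h=12: full span → s += 12 → s = 34.0000
seg 3 [92.1°–290.2°] dwell: s stays 34.0000
seg 4 [290.2°–338.8°] uniform, h=13: θ=295.9° here. β=5.7, B=48.6. 13·5.7/48.6 = 1.5247 → s = 35.5247

35.5247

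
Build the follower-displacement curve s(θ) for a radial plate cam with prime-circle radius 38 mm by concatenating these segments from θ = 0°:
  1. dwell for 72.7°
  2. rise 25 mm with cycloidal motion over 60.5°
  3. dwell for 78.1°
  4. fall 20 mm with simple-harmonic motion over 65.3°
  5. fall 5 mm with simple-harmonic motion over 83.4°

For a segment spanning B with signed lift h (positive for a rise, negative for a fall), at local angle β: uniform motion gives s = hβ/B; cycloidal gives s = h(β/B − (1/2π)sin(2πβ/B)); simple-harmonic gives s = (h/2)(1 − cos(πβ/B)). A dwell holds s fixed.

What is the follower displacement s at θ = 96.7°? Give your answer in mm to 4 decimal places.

seg 1 [0°–72.7°] dwell: s stays 0.0000
seg 2 [72.7°–133.2°] cycloidal, h=25: θ=96.7° here. β=24, B=60.5. 25·(0.3967 − sin(2π·0.3967)/(2π)) = 7.5123 → s = 7.5123

7.5123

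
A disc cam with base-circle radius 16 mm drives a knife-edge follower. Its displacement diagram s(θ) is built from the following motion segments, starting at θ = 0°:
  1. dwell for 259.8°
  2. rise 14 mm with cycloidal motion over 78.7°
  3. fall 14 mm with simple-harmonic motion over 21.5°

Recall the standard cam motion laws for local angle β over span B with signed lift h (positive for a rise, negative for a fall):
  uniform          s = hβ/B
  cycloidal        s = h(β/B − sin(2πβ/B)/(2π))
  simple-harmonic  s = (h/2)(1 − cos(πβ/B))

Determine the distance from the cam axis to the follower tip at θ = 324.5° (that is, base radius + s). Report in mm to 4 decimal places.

seg 1 [0°–259.8°] dwell: s stays 0.0000
seg 2 [259.8°–338.5°] cycloidal, h=14: θ=324.5° here. β=64.7, B=78.7. 14·(0.8221 − sin(2π·0.8221)/(2π)) = 13.5129 → s = 13.5129
radial distance = base radius + s = 16 + 13.5129 = 29.5129

29.5129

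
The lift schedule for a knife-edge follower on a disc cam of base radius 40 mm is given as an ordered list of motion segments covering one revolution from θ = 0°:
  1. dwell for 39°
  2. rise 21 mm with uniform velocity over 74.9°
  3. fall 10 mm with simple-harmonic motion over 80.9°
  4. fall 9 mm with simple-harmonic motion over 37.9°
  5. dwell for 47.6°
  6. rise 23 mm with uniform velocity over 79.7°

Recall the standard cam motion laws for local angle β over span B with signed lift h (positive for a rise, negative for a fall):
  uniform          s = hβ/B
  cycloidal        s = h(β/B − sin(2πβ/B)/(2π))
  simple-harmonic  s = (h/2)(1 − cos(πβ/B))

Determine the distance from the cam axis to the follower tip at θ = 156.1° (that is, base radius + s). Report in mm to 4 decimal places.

seg 1 [0°–39°] dwell: s stays 0.0000
seg 2 [39°–113.9°] uniform, h=21: full span → s += 21 → s = 21.0000
seg 3 [113.9°–194.8°] simple-harmonic, h=-10: θ=156.1° here. β=42.2, B=80.9. -10/2·(1 − cos(π·0.5216)) = -5.3395 → s = 15.6605
radial distance = base radius + s = 40 + 15.6605 = 55.6605

55.6605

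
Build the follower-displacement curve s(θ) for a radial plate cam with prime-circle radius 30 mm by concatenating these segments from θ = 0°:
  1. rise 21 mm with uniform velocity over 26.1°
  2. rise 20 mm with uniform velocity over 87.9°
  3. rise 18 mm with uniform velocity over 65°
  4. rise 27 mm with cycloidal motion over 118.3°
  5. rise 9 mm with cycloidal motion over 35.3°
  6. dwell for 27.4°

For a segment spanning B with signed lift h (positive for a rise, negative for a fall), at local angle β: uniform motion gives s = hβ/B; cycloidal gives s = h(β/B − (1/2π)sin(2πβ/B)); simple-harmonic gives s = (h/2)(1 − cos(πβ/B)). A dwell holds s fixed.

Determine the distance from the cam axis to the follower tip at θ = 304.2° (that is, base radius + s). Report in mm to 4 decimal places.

seg 1 [0°–26.1°] uniform, h=21: full span → s += 21 → s = 21.0000
seg 2 [26.1°–114°] uniform, h=20: full span → s += 20 → s = 41.0000
seg 3 [114°–179°] uniform, h=18: full span → s += 18 → s = 59.0000
seg 4 [179°–297.3°] cycloidal, h=27: full span → s += 27 → s = 86.0000
seg 5 [297.3°–332.6°] cycloidal, h=9: θ=304.2° here. β=6.9, B=35.3. 9·(0.1955 − sin(2π·0.1955)/(2π)) = 0.4101 → s = 86.4101
radial distance = base radius + s = 30 + 86.4101 = 116.4101

116.4101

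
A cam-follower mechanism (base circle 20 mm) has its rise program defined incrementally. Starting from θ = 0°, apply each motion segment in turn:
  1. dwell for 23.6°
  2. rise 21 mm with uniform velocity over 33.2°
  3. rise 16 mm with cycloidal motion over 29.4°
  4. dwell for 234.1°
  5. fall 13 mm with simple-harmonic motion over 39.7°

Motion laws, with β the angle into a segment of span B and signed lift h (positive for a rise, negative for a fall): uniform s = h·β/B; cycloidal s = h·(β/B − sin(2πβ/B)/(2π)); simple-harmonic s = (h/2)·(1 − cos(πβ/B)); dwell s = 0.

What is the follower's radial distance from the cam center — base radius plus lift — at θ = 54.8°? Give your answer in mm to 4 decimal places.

seg 1 [0°–23.6°] dwell: s stays 0.0000
seg 2 [23.6°–56.8°] uniform, h=21: θ=54.8° here. β=31.2, B=33.2. 21·31.2/33.2 = 19.7349 → s = 19.7349
radial distance = base radius + s = 20 + 19.7349 = 39.7349

39.7349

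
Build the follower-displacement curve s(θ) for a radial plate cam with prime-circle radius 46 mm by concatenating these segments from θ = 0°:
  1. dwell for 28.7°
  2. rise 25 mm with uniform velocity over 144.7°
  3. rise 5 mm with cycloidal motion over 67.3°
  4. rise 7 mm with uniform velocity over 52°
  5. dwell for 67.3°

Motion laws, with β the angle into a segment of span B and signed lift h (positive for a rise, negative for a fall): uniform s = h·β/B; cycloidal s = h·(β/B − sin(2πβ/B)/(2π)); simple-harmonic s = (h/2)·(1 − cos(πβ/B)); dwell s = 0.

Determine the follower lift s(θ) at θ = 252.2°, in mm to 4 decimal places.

seg 1 [0°–28.7°] dwell: s stays 0.0000
seg 2 [28.7°–173.4°] uniform, h=25: full span → s += 25 → s = 25.0000
seg 3 [173.4°–240.7°] cycloidal, h=5: full span → s += 5 → s = 30.0000
seg 4 [240.7°–292.7°] uniform, h=7: θ=252.2° here. β=11.5, B=52. 7·11.5/52 = 1.5481 → s = 31.5481

31.5481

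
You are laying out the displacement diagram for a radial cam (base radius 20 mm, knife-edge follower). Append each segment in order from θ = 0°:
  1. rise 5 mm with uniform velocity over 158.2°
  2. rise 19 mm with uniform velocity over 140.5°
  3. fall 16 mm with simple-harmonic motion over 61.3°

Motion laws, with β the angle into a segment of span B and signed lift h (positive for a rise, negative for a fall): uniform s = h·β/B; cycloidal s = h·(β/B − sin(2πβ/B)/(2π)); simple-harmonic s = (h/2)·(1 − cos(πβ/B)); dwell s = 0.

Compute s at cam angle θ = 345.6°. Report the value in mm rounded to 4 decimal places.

seg 1 [0°–158.2°] uniform, h=5: full span → s += 5 → s = 5.0000
seg 2 [158.2°–298.7°] uniform, h=19: full span → s += 19 → s = 24.0000
seg 3 [298.7°–360°] simple-harmonic, h=-16: θ=345.6° here. β=46.9, B=61.3. -16/2·(1 − cos(π·0.7651)) = -13.9186 → s = 10.0814

10.0814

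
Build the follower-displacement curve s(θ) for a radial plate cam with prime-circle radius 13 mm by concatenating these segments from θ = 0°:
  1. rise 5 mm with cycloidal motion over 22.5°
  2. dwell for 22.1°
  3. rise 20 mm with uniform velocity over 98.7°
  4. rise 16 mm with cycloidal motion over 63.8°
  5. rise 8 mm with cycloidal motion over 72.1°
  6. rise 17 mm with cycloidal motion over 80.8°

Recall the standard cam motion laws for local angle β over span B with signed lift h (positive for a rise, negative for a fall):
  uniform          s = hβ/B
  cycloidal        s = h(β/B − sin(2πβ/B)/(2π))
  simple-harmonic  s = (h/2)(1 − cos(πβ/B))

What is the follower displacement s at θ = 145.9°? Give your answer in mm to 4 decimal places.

seg 1 [0°–22.5°] cycloidal, h=5: full span → s += 5 → s = 5.0000
seg 2 [22.5°–44.6°] dwell: s stays 5.0000
seg 3 [44.6°–143.3°] uniform, h=20: full span → s += 20 → s = 25.0000
seg 4 [143.3°–207.1°] cycloidal, h=16: θ=145.9° here. β=2.6, B=63.8. 16·(0.0408 − sin(2π·0.0408)/(2π)) = 0.0071 → s = 25.0071

25.0071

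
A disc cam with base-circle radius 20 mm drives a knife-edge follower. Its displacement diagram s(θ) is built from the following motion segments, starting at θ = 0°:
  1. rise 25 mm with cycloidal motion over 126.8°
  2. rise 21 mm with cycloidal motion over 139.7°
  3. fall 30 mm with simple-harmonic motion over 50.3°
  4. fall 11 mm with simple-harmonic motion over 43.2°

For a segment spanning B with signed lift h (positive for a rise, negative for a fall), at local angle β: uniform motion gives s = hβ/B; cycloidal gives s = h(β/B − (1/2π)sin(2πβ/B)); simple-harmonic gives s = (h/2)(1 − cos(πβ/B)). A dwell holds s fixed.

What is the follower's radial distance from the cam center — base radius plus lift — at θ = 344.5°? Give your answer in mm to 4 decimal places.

seg 1 [0°–126.8°] cycloidal, h=25: full span → s += 25 → s = 25.0000
seg 2 [126.8°–266.5°] cycloidal, h=21: full span → s += 21 → s = 46.0000
seg 3 [266.5°–316.8°] simple-harmonic, h=-30: full span → s += -30 → s = 16.0000
seg 4 [316.8°–360°] simple-harmonic, h=-11: θ=344.5° here. β=27.7, B=43.2. -11/2·(1 − cos(π·0.6412)) = -7.8606 → s = 8.1394
radial distance = base radius + s = 20 + 8.1394 = 28.1394

28.1394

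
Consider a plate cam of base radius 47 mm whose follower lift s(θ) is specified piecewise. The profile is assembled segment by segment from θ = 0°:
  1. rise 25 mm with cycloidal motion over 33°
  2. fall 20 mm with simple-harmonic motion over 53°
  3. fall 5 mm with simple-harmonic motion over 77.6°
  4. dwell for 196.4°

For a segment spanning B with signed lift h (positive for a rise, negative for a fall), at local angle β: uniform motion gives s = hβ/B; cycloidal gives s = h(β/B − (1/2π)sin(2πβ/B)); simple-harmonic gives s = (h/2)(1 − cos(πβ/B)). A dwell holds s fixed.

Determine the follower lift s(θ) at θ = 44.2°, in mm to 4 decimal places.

seg 1 [0°–33°] cycloidal, h=25: full span → s += 25 → s = 25.0000
seg 2 [33°–86°] simple-harmonic, h=-20: θ=44.2° here. β=11.2, B=53. -20/2·(1 − cos(π·0.2113)) = -2.1239 → s = 22.8761

22.8761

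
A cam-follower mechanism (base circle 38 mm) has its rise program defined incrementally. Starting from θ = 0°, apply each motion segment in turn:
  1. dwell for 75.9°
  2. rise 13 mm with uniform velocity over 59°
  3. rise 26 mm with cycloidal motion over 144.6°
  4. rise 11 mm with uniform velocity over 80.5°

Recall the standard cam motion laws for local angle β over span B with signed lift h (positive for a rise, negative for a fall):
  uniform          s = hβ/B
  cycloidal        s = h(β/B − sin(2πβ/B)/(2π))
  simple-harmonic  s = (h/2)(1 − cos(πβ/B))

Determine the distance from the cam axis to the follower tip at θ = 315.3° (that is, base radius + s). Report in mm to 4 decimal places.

seg 1 [0°–75.9°] dwell: s stays 0.0000
seg 2 [75.9°–134.9°] uniform, h=13: full span → s += 13 → s = 13.0000
seg 3 [134.9°–279.5°] cycloidal, h=26: full span → s += 26 → s = 39.0000
seg 4 [279.5°–360°] uniform, h=11: θ=315.3° here. β=35.8, B=80.5. 11·35.8/80.5 = 4.8919 → s = 43.8919
radial distance = base radius + s = 38 + 43.8919 = 81.8919

81.8919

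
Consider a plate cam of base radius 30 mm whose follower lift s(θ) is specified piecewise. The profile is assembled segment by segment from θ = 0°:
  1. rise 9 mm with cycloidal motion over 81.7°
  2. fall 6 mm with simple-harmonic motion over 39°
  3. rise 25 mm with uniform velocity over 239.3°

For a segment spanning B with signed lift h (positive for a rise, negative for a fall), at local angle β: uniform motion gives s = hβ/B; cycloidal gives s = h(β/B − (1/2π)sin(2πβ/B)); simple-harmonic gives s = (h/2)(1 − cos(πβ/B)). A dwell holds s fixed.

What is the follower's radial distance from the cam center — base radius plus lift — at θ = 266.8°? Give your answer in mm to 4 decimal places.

seg 1 [0°–81.7°] cycloidal, h=9: full span → s += 9 → s = 9.0000
seg 2 [81.7°–120.7°] simple-harmonic, h=-6: full span → s += -6 → s = 3.0000
seg 3 [120.7°–360°] uniform, h=25: θ=266.8° here. β=146.1, B=239.3. 25·146.1/239.3 = 15.2633 → s = 18.2633
radial distance = base radius + s = 30 + 18.2633 = 48.2633

48.2633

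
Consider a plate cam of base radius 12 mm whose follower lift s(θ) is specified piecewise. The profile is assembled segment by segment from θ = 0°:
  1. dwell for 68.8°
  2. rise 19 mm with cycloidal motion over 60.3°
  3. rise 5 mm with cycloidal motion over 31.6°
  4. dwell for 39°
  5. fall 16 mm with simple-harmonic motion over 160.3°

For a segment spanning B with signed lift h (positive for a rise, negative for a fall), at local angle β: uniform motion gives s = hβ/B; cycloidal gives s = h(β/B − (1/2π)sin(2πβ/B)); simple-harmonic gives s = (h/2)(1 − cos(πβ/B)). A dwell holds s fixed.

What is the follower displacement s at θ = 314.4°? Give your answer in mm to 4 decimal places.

seg 1 [0°–68.8°] dwell: s stays 0.0000
seg 2 [68.8°–129.1°] cycloidal, h=19: full span → s += 19 → s = 19.0000
seg 3 [129.1°–160.7°] cycloidal, h=5: full span → s += 5 → s = 24.0000
seg 4 [160.7°–199.7°] dwell: s stays 24.0000
seg 5 [199.7°–360°] simple-harmonic, h=-16: θ=314.4° here. β=114.7, B=160.3. -16/2·(1 − cos(π·0.7155)) = -13.0124 → s = 10.9876

10.9876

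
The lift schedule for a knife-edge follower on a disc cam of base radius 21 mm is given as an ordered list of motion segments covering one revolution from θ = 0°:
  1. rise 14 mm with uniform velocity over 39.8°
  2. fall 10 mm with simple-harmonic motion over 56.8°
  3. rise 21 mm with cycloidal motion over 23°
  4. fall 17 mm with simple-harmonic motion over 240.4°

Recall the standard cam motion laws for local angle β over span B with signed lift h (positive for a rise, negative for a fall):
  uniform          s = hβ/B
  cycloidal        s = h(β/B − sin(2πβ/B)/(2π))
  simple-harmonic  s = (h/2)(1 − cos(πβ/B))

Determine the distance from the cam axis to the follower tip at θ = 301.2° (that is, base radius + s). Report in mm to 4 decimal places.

seg 1 [0°–39.8°] uniform, h=14: full span → s += 14 → s = 14.0000
seg 2 [39.8°–96.6°] simple-harmonic, h=-10: full span → s += -10 → s = 4.0000
seg 3 [96.6°–119.6°] cycloidal, h=21: full span → s += 21 → s = 25.0000
seg 4 [119.6°–360°] simple-harmonic, h=-17: θ=301.2° here. β=181.6, B=240.4. -17/2·(1 − cos(π·0.7554)) = -14.6116 → s = 10.3884
radial distance = base radius + s = 21 + 10.3884 = 31.3884

31.3884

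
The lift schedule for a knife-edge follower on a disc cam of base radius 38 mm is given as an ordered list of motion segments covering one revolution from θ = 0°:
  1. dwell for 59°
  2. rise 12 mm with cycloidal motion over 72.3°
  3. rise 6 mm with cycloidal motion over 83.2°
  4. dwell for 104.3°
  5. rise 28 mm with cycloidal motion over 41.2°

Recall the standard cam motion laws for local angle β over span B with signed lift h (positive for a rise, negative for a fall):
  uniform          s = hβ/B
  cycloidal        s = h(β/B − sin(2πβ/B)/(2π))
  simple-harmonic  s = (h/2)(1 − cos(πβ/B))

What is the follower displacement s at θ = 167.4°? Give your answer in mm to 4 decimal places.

seg 1 [0°–59°] dwell: s stays 0.0000
seg 2 [59°–131.3°] cycloidal, h=12: full span → s += 12 → s = 12.0000
seg 3 [131.3°–214.5°] cycloidal, h=6: θ=167.4° here. β=36.1, B=83.2. 6·(0.4339 − sin(2π·0.4339)/(2π)) = 2.2180 → s = 14.2180

14.2180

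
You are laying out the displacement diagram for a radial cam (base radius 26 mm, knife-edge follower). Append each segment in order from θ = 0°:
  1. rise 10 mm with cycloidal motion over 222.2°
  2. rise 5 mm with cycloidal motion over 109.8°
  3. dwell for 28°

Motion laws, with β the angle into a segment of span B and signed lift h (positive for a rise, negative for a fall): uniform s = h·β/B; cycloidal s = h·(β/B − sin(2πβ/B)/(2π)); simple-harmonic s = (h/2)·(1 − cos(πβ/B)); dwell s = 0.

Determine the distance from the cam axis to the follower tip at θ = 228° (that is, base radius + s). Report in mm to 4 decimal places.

seg 1 [0°–222.2°] cycloidal, h=10: full span → s += 10 → s = 10.0000
seg 2 [222.2°–332°] cycloidal, h=5: θ=228° here. β=5.8, B=109.8. 5·(0.0528 − sin(2π·0.0528)/(2π)) = 0.0048 → s = 10.0048
radial distance = base radius + s = 26 + 10.0048 = 36.0048

36.0048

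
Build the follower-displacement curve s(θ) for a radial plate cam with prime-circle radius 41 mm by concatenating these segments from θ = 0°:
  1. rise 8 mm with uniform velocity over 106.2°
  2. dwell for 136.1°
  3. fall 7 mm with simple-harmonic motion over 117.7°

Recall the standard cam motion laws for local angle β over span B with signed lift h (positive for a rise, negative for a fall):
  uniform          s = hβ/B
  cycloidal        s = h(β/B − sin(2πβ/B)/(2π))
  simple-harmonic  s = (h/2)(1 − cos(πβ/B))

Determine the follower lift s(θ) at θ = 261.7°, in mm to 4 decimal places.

seg 1 [0°–106.2°] uniform, h=8: full span → s += 8 → s = 8.0000
seg 2 [106.2°–242.3°] dwell: s stays 8.0000
seg 3 [242.3°–360°] simple-harmonic, h=-7: θ=261.7° here. β=19.4, B=117.7. -7/2·(1 − cos(π·0.1648)) = -0.4588 → s = 7.5412

7.5412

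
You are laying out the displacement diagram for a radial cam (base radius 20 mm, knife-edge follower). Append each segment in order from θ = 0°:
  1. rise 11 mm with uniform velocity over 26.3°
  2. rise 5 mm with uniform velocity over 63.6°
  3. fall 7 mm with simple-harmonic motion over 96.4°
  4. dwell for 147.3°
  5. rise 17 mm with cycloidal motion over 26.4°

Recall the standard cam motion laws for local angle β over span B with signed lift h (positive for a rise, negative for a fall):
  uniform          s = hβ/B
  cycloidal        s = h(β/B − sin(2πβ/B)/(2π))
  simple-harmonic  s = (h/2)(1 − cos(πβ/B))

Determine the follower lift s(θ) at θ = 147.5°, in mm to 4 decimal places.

seg 1 [0°–26.3°] uniform, h=11: full span → s += 11 → s = 11.0000
seg 2 [26.3°–89.9°] uniform, h=5: full span → s += 5 → s = 16.0000
seg 3 [89.9°–186.3°] simple-harmonic, h=-7: θ=147.5° here. β=57.6, B=96.4. -7/2·(1 − cos(π·0.5975)) = -4.5555 → s = 11.4445

11.4445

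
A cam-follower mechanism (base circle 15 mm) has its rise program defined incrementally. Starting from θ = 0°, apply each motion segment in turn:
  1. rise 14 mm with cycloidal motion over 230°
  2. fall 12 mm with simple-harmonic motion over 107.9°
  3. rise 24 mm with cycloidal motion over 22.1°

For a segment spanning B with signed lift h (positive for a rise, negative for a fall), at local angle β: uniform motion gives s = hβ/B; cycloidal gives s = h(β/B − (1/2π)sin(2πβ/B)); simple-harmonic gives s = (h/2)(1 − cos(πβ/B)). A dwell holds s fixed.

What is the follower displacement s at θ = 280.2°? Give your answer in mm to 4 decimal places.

seg 1 [0°–230°] cycloidal, h=14: full span → s += 14 → s = 14.0000
seg 2 [230°–337.9°] simple-harmonic, h=-12: θ=280.2° here. β=50.2, B=107.9. -12/2·(1 − cos(π·0.4652)) = -5.3462 → s = 8.6538

8.6538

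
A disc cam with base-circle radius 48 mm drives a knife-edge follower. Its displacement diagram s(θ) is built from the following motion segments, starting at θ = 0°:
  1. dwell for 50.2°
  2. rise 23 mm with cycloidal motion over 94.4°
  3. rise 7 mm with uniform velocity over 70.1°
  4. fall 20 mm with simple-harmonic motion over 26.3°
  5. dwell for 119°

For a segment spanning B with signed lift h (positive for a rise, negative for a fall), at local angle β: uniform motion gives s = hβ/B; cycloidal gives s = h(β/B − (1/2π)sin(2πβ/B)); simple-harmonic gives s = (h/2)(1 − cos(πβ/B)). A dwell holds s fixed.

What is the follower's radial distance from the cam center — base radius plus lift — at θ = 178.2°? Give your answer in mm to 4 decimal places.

seg 1 [0°–50.2°] dwell: s stays 0.0000
seg 2 [50.2°–144.6°] cycloidal, h=23: full span → s += 23 → s = 23.0000
seg 3 [144.6°–214.7°] uniform, h=7: θ=178.2° here. β=33.6, B=70.1. 7·33.6/70.1 = 3.3552 → s = 26.3552
radial distance = base radius + s = 48 + 26.3552 = 74.3552

74.3552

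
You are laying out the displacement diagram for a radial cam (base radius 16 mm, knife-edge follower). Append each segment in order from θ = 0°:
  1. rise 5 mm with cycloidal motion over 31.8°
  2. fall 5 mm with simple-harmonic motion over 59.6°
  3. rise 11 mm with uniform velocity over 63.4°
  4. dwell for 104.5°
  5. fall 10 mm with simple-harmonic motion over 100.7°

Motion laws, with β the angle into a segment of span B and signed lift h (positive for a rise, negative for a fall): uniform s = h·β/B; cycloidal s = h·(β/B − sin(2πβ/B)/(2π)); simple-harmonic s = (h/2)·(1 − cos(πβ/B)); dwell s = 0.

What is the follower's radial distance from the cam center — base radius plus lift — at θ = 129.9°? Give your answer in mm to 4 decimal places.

seg 1 [0°–31.8°] cycloidal, h=5: full span → s += 5 → s = 5.0000
seg 2 [31.8°–91.4°] simple-harmonic, h=-5: full span → s += -5 → s = 0.0000
seg 3 [91.4°–154.8°] uniform, h=11: θ=129.9° here. β=38.5, B=63.4. 11·38.5/63.4 = 6.6798 → s = 6.6798
radial distance = base radius + s = 16 + 6.6798 = 22.6798

22.6798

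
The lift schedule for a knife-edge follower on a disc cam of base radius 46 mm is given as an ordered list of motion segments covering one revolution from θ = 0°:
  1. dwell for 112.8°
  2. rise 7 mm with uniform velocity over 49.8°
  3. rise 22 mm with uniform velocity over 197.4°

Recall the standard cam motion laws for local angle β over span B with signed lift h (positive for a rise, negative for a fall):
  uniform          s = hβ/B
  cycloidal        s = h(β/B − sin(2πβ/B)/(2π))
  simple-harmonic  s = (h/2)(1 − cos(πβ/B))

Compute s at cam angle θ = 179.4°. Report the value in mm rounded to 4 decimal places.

seg 1 [0°–112.8°] dwell: s stays 0.0000
seg 2 [112.8°–162.6°] uniform, h=7: full span → s += 7 → s = 7.0000
seg 3 [162.6°–360°] uniform, h=22: θ=179.4° here. β=16.8, B=197.4. 22·16.8/197.4 = 1.8723 → s = 8.8723

8.8723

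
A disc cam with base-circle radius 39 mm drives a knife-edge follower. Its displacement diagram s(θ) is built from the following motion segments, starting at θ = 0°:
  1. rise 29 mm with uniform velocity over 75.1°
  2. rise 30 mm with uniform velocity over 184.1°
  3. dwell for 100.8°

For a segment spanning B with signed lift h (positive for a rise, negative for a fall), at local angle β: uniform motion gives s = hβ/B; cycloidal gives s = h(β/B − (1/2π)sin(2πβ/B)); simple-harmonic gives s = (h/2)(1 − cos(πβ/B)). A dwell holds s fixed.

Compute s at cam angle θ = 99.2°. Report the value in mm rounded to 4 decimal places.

seg 1 [0°–75.1°] uniform, h=29: full span → s += 29 → s = 29.0000
seg 2 [75.1°–259.2°] uniform, h=30: θ=99.2° here. β=24.1, B=184.1. 30·24.1/184.1 = 3.9272 → s = 32.9272

32.9272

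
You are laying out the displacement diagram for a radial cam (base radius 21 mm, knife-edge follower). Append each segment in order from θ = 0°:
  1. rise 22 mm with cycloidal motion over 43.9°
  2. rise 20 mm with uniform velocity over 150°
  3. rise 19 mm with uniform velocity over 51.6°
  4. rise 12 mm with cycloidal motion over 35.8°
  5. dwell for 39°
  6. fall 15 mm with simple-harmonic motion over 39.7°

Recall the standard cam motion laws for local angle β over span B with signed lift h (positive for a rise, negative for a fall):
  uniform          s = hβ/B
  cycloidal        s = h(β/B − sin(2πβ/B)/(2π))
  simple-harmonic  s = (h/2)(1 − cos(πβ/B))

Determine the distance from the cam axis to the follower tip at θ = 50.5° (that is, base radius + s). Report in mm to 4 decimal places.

seg 1 [0°–43.9°] cycloidal, h=22: full span → s += 22 → s = 22.0000
seg 2 [43.9°–193.9°] uniform, h=20: θ=50.5° here. β=6.6, B=150. 20·6.6/150 = 0.8800 → s = 22.8800
radial distance = base radius + s = 21 + 22.8800 = 43.8800

43.8800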